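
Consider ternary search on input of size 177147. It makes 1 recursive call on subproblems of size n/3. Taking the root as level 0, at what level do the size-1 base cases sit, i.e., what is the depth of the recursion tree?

For divide and conquer with division factor 3:

Problem sizes at each level:
Level 0: 177147
Level 1: 59049
Level 2: 19683
Level 3: 6561
Level 4: 2187
Level 5: 729
Level 6: 243
Level 7: 81
Level 8: 27
Level 9: 9
Level 10: 3
Level 11: 1

The root is level 0 and the size-1 base case is level 11 (the tree spans levels 0 through 11, i.e. 12 levels counting the root), so the depth is the number of divisions: log_3(177147) = 11

The recursion tree depth is log_3(177147) = 11. At each level, the problem size is divided by 3, so it takes 11 divisions to reduce to a base case of size 1. The algorithm makes 1 recursive call at each level.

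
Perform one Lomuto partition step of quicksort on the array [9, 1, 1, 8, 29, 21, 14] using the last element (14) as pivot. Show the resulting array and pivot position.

Lomuto partition with pivot = 14:

Initial array: [9, 1, 1, 8, 29, 21, 14]

arr[0]=9 <= 14: swap with position 0, array becomes [9, 1, 1, 8, 29, 21, 14]
arr[1]=1 <= 14: swap with position 1, array becomes [9, 1, 1, 8, 29, 21, 14]
arr[2]=1 <= 14: swap with position 2, array becomes [9, 1, 1, 8, 29, 21, 14]
arr[3]=8 <= 14: swap with position 3, array becomes [9, 1, 1, 8, 29, 21, 14]
arr[4]=29 > 14: no swap
arr[5]=21 > 14: no swap

Place pivot at position 4: [9, 1, 1, 8, 14, 21, 29]
Pivot position: 4

After partitioning with pivot 14, the array becomes [9, 1, 1, 8, 14, 21, 29]. The pivot is placed at index 4. All elements to the left of the pivot are <= 14, and all elements to the right are > 14.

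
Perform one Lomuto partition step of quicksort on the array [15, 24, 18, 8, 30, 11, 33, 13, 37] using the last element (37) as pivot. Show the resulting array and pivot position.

Lomuto partition with pivot = 37:

Initial array: [15, 24, 18, 8, 30, 11, 33, 13, 37]

arr[0]=15 <= 37: swap with position 0, array becomes [15, 24, 18, 8, 30, 11, 33, 13, 37]
arr[1]=24 <= 37: swap with position 1, array becomes [15, 24, 18, 8, 30, 11, 33, 13, 37]
arr[2]=18 <= 37: swap with position 2, array becomes [15, 24, 18, 8, 30, 11, 33, 13, 37]
arr[3]=8 <= 37: swap with position 3, array becomes [15, 24, 18, 8, 30, 11, 33, 13, 37]
arr[4]=30 <= 37: swap with position 4, array becomes [15, 24, 18, 8, 30, 11, 33, 13, 37]
arr[5]=11 <= 37: swap with position 5, array becomes [15, 24, 18, 8, 30, 11, 33, 13, 37]
arr[6]=33 <= 37: swap with position 6, array becomes [15, 24, 18, 8, 30, 11, 33, 13, 37]
arr[7]=13 <= 37: swap with position 7, array becomes [15, 24, 18, 8, 30, 11, 33, 13, 37]

Place pivot at position 8: [15, 24, 18, 8, 30, 11, 33, 13, 37]
Pivot position: 8

After partitioning with pivot 37, the array becomes [15, 24, 18, 8, 30, 11, 33, 13, 37]. The pivot is placed at index 8. All elements to the left of the pivot are <= 37, and all elements to the right are > 37.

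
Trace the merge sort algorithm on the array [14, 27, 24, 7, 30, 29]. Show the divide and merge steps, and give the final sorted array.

Merge sort trace:

Split: [14, 27, 24, 7, 30, 29] -> [14, 27, 24] and [7, 30, 29]
  Split: [14, 27, 24] -> [14] and [27, 24]
    Split: [27, 24] -> [27] and [24]
    Merge: [27] + [24] -> [24, 27]
  Merge: [14] + [24, 27] -> [14, 24, 27]
  Split: [7, 30, 29] -> [7] and [30, 29]
    Split: [30, 29] -> [30] and [29]
    Merge: [30] + [29] -> [29, 30]
  Merge: [7] + [29, 30] -> [7, 29, 30]
Merge: [14, 24, 27] + [7, 29, 30] -> [7, 14, 24, 27, 29, 30]

Final sorted array: [7, 14, 24, 27, 29, 30]

The merge sort proceeds by recursively splitting the array and merging sorted halves.
After all merges, the sorted array is [7, 14, 24, 27, 29, 30].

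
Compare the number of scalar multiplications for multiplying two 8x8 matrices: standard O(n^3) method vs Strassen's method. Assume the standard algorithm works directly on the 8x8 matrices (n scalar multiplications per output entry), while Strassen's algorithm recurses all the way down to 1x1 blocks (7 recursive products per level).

Matrix multiplication for 8x8 matrices:

Standard algorithm: 8^3 = 512 multiplications
Strassen's algorithm: 7^(log2(8)) = 7^3 = 343 multiplications
Savings: 512 - 343 = 169 multiplications

Standard: 512 multiplications (8^3). Strassen: 343 multiplications (7^3). Strassen reduces 8 recursive multiplications to 7 at each level.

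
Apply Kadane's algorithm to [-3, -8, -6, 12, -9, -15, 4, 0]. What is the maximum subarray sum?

Using Kadane's algorithm on [-3, -8, -6, 12, -9, -15, 4, 0]:

Scanning through the array:
Position 1 (value -8): max_ending_here = -8, max_so_far = -3
Position 2 (value -6): max_ending_here = -6, max_so_far = -3
Position 3 (value 12): max_ending_here = 12, max_so_far = 12
Position 4 (value -9): max_ending_here = 3, max_so_far = 12
Position 5 (value -15): max_ending_here = -12, max_so_far = 12
Position 6 (value 4): max_ending_here = 4, max_so_far = 12
Position 7 (value 0): max_ending_here = 4, max_so_far = 12

Maximum subarray: [12]
Maximum sum: 12

The maximum subarray is [12] with sum 12. This subarray runs from index 3 to index 3.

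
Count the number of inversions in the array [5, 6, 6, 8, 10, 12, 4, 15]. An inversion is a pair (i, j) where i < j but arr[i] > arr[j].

Finding inversions in [5, 6, 6, 8, 10, 12, 4, 15]:

(0, 6): arr[0]=5 > arr[6]=4
(1, 6): arr[1]=6 > arr[6]=4
(2, 6): arr[2]=6 > arr[6]=4
(3, 6): arr[3]=8 > arr[6]=4
(4, 6): arr[4]=10 > arr[6]=4
(5, 6): arr[5]=12 > arr[6]=4

Total inversions: 6

The array has 6 inversion(s): (0,6), (1,6), (2,6), (3,6), (4,6), (5,6). Each pair (i,j) satisfies i < j and arr[i] > arr[j].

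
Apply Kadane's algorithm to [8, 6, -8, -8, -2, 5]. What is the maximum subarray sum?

Using Kadane's algorithm on [8, 6, -8, -8, -2, 5]:

Scanning through the array:
Position 1 (value 6): max_ending_here = 14, max_so_far = 14
Position 2 (value -8): max_ending_here = 6, max_so_far = 14
Position 3 (value -8): max_ending_here = -2, max_so_far = 14
Position 4 (value -2): max_ending_here = -2, max_so_far = 14
Position 5 (value 5): max_ending_here = 5, max_so_far = 14

Maximum subarray: [8, 6]
Maximum sum: 14

The maximum subarray is [8, 6] with sum 14. This subarray runs from index 0 to index 1.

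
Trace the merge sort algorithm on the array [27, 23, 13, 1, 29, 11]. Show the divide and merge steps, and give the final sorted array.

Merge sort trace:

Split: [27, 23, 13, 1, 29, 11] -> [27, 23, 13] and [1, 29, 11]
  Split: [27, 23, 13] -> [27] and [23, 13]
    Split: [23, 13] -> [23] and [13]
    Merge: [23] + [13] -> [13, 23]
  Merge: [27] + [13, 23] -> [13, 23, 27]
  Split: [1, 29, 11] -> [1] and [29, 11]
    Split: [29, 11] -> [29] and [11]
    Merge: [29] + [11] -> [11, 29]
  Merge: [1] + [11, 29] -> [1, 11, 29]
Merge: [13, 23, 27] + [1, 11, 29] -> [1, 11, 13, 23, 27, 29]

Final sorted array: [1, 11, 13, 23, 27, 29]

The merge sort proceeds by recursively splitting the array and merging sorted halves.
After all merges, the sorted array is [1, 11, 13, 23, 27, 29].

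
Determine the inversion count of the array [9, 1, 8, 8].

Finding inversions in [9, 1, 8, 8]:

(0, 1): arr[0]=9 > arr[1]=1
(0, 2): arr[0]=9 > arr[2]=8
(0, 3): arr[0]=9 > arr[3]=8

Total inversions: 3

The array has 3 inversion(s): (0,1), (0,2), (0,3). Each pair (i,j) satisfies i < j and arr[i] > arr[j].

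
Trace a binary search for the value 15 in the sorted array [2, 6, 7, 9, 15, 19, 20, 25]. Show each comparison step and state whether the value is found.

Binary search for 15 in [2, 6, 7, 9, 15, 19, 20, 25]:

lo=0, hi=7, mid=3, arr[mid]=9 -> 9 < 15, search right half
lo=4, hi=7, mid=5, arr[mid]=19 -> 19 > 15, search left half
lo=4, hi=4, mid=4, arr[mid]=15 -> Found target at index 4!

Binary search finds 15 at index 4 after 3 comparisons. The search repeatedly halves the search space by comparing with the middle element.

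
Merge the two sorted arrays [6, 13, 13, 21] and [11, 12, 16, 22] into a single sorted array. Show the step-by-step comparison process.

Merging process:

Compare 6 vs 11: take 6 from left. Merged: [6]
Compare 13 vs 11: take 11 from right. Merged: [6, 11]
Compare 13 vs 12: take 12 from right. Merged: [6, 11, 12]
Compare 13 vs 16: take 13 from left. Merged: [6, 11, 12, 13]
Compare 13 vs 16: take 13 from left. Merged: [6, 11, 12, 13, 13]
Compare 21 vs 16: take 16 from right. Merged: [6, 11, 12, 13, 13, 16]
Compare 21 vs 22: take 21 from left. Merged: [6, 11, 12, 13, 13, 16, 21]
Append remaining from right: [22]. Merged: [6, 11, 12, 13, 13, 16, 21, 22]

Final merged array: [6, 11, 12, 13, 13, 16, 21, 22]
Total comparisons: 7

The merged array is [6, 11, 12, 13, 13, 16, 21, 22], requiring 7 comparisons. The merge step runs in O(n) time where n is the total number of elements.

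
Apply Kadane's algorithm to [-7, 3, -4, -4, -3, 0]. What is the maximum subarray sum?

Using Kadane's algorithm on [-7, 3, -4, -4, -3, 0]:

Scanning through the array:
Position 1 (value 3): max_ending_here = 3, max_so_far = 3
Position 2 (value -4): max_ending_here = -1, max_so_far = 3
Position 3 (value -4): max_ending_here = -4, max_so_far = 3
Position 4 (value -3): max_ending_here = -3, max_so_far = 3
Position 5 (value 0): max_ending_here = 0, max_so_far = 3

Maximum subarray: [3]
Maximum sum: 3

The maximum subarray is [3] with sum 3. This subarray runs from index 1 to index 1.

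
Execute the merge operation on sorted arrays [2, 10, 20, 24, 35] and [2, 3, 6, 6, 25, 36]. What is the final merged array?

Merging process:

Compare 2 vs 2: take 2 from left. Merged: [2]
Compare 10 vs 2: take 2 from right. Merged: [2, 2]
Compare 10 vs 3: take 3 from right. Merged: [2, 2, 3]
Compare 10 vs 6: take 6 from right. Merged: [2, 2, 3, 6]
Compare 10 vs 6: take 6 from right. Merged: [2, 2, 3, 6, 6]
Compare 10 vs 25: take 10 from left. Merged: [2, 2, 3, 6, 6, 10]
Compare 20 vs 25: take 20 from left. Merged: [2, 2, 3, 6, 6, 10, 20]
Compare 24 vs 25: take 24 from left. Merged: [2, 2, 3, 6, 6, 10, 20, 24]
Compare 35 vs 25: take 25 from right. Merged: [2, 2, 3, 6, 6, 10, 20, 24, 25]
Compare 35 vs 36: take 35 from left. Merged: [2, 2, 3, 6, 6, 10, 20, 24, 25, 35]
Append remaining from right: [36]. Merged: [2, 2, 3, 6, 6, 10, 20, 24, 25, 35, 36]

Final merged array: [2, 2, 3, 6, 6, 10, 20, 24, 25, 35, 36]
Total comparisons: 10

The merged array is [2, 2, 3, 6, 6, 10, 20, 24, 25, 35, 36], requiring 10 comparisons. The merge step runs in O(n) time where n is the total number of elements.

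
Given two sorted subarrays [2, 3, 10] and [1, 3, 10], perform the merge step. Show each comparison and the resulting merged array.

Merging process:

Compare 2 vs 1: take 1 from right. Merged: [1]
Compare 2 vs 3: take 2 from left. Merged: [1, 2]
Compare 3 vs 3: take 3 from left. Merged: [1, 2, 3]
Compare 10 vs 3: take 3 from right. Merged: [1, 2, 3, 3]
Compare 10 vs 10: take 10 from left. Merged: [1, 2, 3, 3, 10]
Append remaining from right: [10]. Merged: [1, 2, 3, 3, 10, 10]

Final merged array: [1, 2, 3, 3, 10, 10]
Total comparisons: 5

The merged array is [1, 2, 3, 3, 10, 10], requiring 5 comparisons. The merge step runs in O(n) time where n is the total number of elements.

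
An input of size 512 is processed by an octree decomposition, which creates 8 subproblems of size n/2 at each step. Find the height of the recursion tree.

For divide and conquer with division factor 2:

Problem sizes at each level:
Level 0: 512
Level 1: 256
Level 2: 128
Level 3: 64
Level 4: 32
Level 5: 16
Level 6: 8
Level 7: 4
Level 8: 2
Level 9: 1

The root is level 0 and the size-1 base case is level 9 (the tree spans levels 0 through 9, i.e. 10 levels counting the root), so the depth is the number of divisions: log_2(512) = 9

The recursion tree depth is log_2(512) = 9. At each level, the problem size is divided by 2, so it takes 9 divisions to reduce to a base case of size 1. The algorithm makes 8 recursive calls at each level.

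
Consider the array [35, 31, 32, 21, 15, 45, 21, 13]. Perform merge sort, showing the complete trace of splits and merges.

Merge sort trace:

Split: [35, 31, 32, 21, 15, 45, 21, 13] -> [35, 31, 32, 21] and [15, 45, 21, 13]
  Split: [35, 31, 32, 21] -> [35, 31] and [32, 21]
    Split: [35, 31] -> [35] and [31]
    Merge: [35] + [31] -> [31, 35]
    Split: [32, 21] -> [32] and [21]
    Merge: [32] + [21] -> [21, 32]
  Merge: [31, 35] + [21, 32] -> [21, 31, 32, 35]
  Split: [15, 45, 21, 13] -> [15, 45] and [21, 13]
    Split: [15, 45] -> [15] and [45]
    Merge: [15] + [45] -> [15, 45]
    Split: [21, 13] -> [21] and [13]
    Merge: [21] + [13] -> [13, 21]
  Merge: [15, 45] + [13, 21] -> [13, 15, 21, 45]
Merge: [21, 31, 32, 35] + [13, 15, 21, 45] -> [13, 15, 21, 21, 31, 32, 35, 45]

Final sorted array: [13, 15, 21, 21, 31, 32, 35, 45]

The merge sort proceeds by recursively splitting the array and merging sorted halves.
After all merges, the sorted array is [13, 15, 21, 21, 31, 32, 35, 45].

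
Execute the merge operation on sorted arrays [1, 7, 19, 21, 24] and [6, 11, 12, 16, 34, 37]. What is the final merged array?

Merging process:

Compare 1 vs 6: take 1 from left. Merged: [1]
Compare 7 vs 6: take 6 from right. Merged: [1, 6]
Compare 7 vs 11: take 7 from left. Merged: [1, 6, 7]
Compare 19 vs 11: take 11 from right. Merged: [1, 6, 7, 11]
Compare 19 vs 12: take 12 from right. Merged: [1, 6, 7, 11, 12]
Compare 19 vs 16: take 16 from right. Merged: [1, 6, 7, 11, 12, 16]
Compare 19 vs 34: take 19 from left. Merged: [1, 6, 7, 11, 12, 16, 19]
Compare 21 vs 34: take 21 from left. Merged: [1, 6, 7, 11, 12, 16, 19, 21]
Compare 24 vs 34: take 24 from left. Merged: [1, 6, 7, 11, 12, 16, 19, 21, 24]
Append remaining from right: [34, 37]. Merged: [1, 6, 7, 11, 12, 16, 19, 21, 24, 34, 37]

Final merged array: [1, 6, 7, 11, 12, 16, 19, 21, 24, 34, 37]
Total comparisons: 9

The merged array is [1, 6, 7, 11, 12, 16, 19, 21, 24, 34, 37], requiring 9 comparisons. The merge step runs in O(n) time where n is the total number of elements.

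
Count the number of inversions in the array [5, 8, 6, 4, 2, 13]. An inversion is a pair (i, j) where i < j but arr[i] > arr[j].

Finding inversions in [5, 8, 6, 4, 2, 13]:

(0, 3): arr[0]=5 > arr[3]=4
(0, 4): arr[0]=5 > arr[4]=2
(1, 2): arr[1]=8 > arr[2]=6
(1, 3): arr[1]=8 > arr[3]=4
(1, 4): arr[1]=8 > arr[4]=2
(2, 3): arr[2]=6 > arr[3]=4
(2, 4): arr[2]=6 > arr[4]=2
(3, 4): arr[3]=4 > arr[4]=2

Total inversions: 8

The array has 8 inversion(s): (0,3), (0,4), (1,2), (1,3), (1,4), (2,3), (2,4), (3,4). Each pair (i,j) satisfies i < j and arr[i] > arr[j].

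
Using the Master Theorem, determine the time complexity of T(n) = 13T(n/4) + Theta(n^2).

Master Theorem for T(n) = 13T(n/4) + O(n^2):

a = 13, b = 4, c = 2
log_b(a) = log_4(13) = 1.8502

Case 3: c = 2 > log_4(13) = 1.8502
T(n) = O(n^2) = O(n^2)

For T(n) = 13T(n/4) + O(n^2): log_4(13) = 1.8502. This is Case 3 of the Master Theorem (c > log_b(a), work dominated by root), giving O(n^2).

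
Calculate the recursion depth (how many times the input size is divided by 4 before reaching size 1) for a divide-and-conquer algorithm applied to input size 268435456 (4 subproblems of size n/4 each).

For divide and conquer with division factor 4:

Problem sizes at each level:
Level 0: 268435456
Level 1: 67108864
Level 2: 16777216
Level 3: 4194304
Level 4: 1048576
Level 5: 262144
Level 6: 65536
Level 7: 16384
Level 8: 4096
Level 9: 1024
Level 10: 256
Level 11: 64
Level 12: 16
Level 13: 4
Level 14: 1

The root is level 0 and the size-1 base case is level 14 (the tree spans levels 0 through 14, i.e. 15 levels counting the root), so the depth is the number of divisions: log_4(268435456) = 14

The recursion tree depth is log_4(268435456) = 14. At each level, the problem size is divided by 4, so it takes 14 divisions to reduce to a base case of size 1. The algorithm makes 4 recursive calls at each level.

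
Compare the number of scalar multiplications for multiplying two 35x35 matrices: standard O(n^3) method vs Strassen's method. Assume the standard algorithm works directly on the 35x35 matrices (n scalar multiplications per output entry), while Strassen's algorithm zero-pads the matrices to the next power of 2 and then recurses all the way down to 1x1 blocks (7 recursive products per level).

Matrix multiplication for 35x35 matrices:

Strassen's algorithm requires power-of-2 dimensions. Pad 35x35 to 64x64 (next power of 2).

Standard algorithm: 35^3 = 42875 multiplications
Strassen's algorithm: 7^(log2(64)) = 7^6 = 117649 multiplications
Difference: 42875 - 117649 = -74774 (Strassen uses MORE here due to padding overhead — for small or just-over-power-of-2 n, padding can outweigh the per-level savings)

Standard: 42875 multiplications (35^3). Strassen: 117649 multiplications (7^6, after padding to 64x64). Strassen reduces 8 recursive multiplications to 7 at each level.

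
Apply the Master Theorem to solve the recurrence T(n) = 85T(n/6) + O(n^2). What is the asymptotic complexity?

Master Theorem for T(n) = 85T(n/6) + O(n^2):

a = 85, b = 6, c = 2
log_b(a) = log_6(85) = 2.4795

Case 1: c = 2 < log_6(85) = 2.4795
T(n) = O(n^(log_6 85))

For T(n) = 85T(n/6) + O(n^2): log_6(85) = 2.4795. This is Case 1 of the Master Theorem (c < log_b(a), work dominated by leaves), giving O(n^(log_6 85)).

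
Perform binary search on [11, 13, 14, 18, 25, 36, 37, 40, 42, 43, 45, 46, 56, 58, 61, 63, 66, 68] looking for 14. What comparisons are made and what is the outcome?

Binary search for 14 in [11, 13, 14, 18, 25, 36, 37, 40, 42, 43, 45, 46, 56, 58, 61, 63, 66, 68]:

lo=0, hi=17, mid=8, arr[mid]=42 -> 42 > 14, search left half
lo=0, hi=7, mid=3, arr[mid]=18 -> 18 > 14, search left half
lo=0, hi=2, mid=1, arr[mid]=13 -> 13 < 14, search right half
lo=2, hi=2, mid=2, arr[mid]=14 -> Found target at index 2!

Binary search finds 14 at index 2 after 4 comparisons. The search repeatedly halves the search space by comparing with the middle element.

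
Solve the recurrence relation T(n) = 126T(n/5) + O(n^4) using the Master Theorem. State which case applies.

Master Theorem for T(n) = 126T(n/5) + O(n^4):

a = 126, b = 5, c = 4
log_b(a) = log_5(126) = 3.0050

Case 3: c = 4 > log_5(126) = 3.0050
T(n) = O(n^4) = O(n^4)

For T(n) = 126T(n/5) + O(n^4): log_5(126) = 3.0050. This is Case 3 of the Master Theorem (c > log_b(a), work dominated by root), giving O(n^4).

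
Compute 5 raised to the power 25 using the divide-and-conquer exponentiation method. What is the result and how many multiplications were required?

Computing 5^25 by squaring (build up from 5^1; each line after the first costs one multiplication):

5^1 = 5
5^2 = (5^1)^2 = 5^2 = 25
5^3 = 5 * 5^2 = 5 * 25 = 125
5^6 = (5^3)^2 = 125^2 = 15625
5^12 = (5^6)^2 = 15625^2 = 244140625
5^24 = (5^12)^2 = 244140625^2 = 59604644775390625
5^25 = 5 * 5^24 = 5 * 59604644775390625 = 298023223876953125

Result: 298023223876953125
Multiplications needed: 6 (6 lines after 5^1)

5^25 = 298023223876953125. Using exponentiation by squaring, this requires 6 multiplications. The key idea: if the exponent is even, square the half-power; if odd, multiply by the base once.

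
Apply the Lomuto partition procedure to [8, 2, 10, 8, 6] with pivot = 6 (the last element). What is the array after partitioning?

Lomuto partition with pivot = 6:

Initial array: [8, 2, 10, 8, 6]

arr[0]=8 > 6: no swap
arr[1]=2 <= 6: swap with position 0, array becomes [2, 8, 10, 8, 6]
arr[2]=10 > 6: no swap
arr[3]=8 > 6: no swap

Place pivot at position 1: [2, 6, 10, 8, 8]
Pivot position: 1

After partitioning with pivot 6, the array becomes [2, 6, 10, 8, 8]. The pivot is placed at index 1. All elements to the left of the pivot are <= 6, and all elements to the right are > 6.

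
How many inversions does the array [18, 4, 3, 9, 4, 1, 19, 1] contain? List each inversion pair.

Finding inversions in [18, 4, 3, 9, 4, 1, 19, 1]:

(0, 1): arr[0]=18 > arr[1]=4
(0, 2): arr[0]=18 > arr[2]=3
(0, 3): arr[0]=18 > arr[3]=9
(0, 4): arr[0]=18 > arr[4]=4
(0, 5): arr[0]=18 > arr[5]=1
(0, 7): arr[0]=18 > arr[7]=1
(1, 2): arr[1]=4 > arr[2]=3
(1, 5): arr[1]=4 > arr[5]=1
(1, 7): arr[1]=4 > arr[7]=1
(2, 5): arr[2]=3 > arr[5]=1
(2, 7): arr[2]=3 > arr[7]=1
(3, 4): arr[3]=9 > arr[4]=4
(3, 5): arr[3]=9 > arr[5]=1
(3, 7): arr[3]=9 > arr[7]=1
(4, 5): arr[4]=4 > arr[5]=1
(4, 7): arr[4]=4 > arr[7]=1
(6, 7): arr[6]=19 > arr[7]=1

Total inversions: 17

The array has 17 inversion(s): (0,1), (0,2), (0,3), (0,4), (0,5), (0,7), (1,2), (1,5), (1,7), (2,5), (2,7), (3,4), (3,5), (3,7), (4,5), (4,7), (6,7). Each pair (i,j) satisfies i < j and arr[i] > arr[j].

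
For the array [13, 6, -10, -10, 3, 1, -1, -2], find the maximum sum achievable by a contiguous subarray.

Using Kadane's algorithm on [13, 6, -10, -10, 3, 1, -1, -2]:

Scanning through the array:
Position 1 (value 6): max_ending_here = 19, max_so_far = 19
Position 2 (value -10): max_ending_here = 9, max_so_far = 19
Position 3 (value -10): max_ending_here = -1, max_so_far = 19
Position 4 (value 3): max_ending_here = 3, max_so_far = 19
Position 5 (value 1): max_ending_here = 4, max_so_far = 19
Position 6 (value -1): max_ending_here = 3, max_so_far = 19
Position 7 (value -2): max_ending_here = 1, max_so_far = 19

Maximum subarray: [13, 6]
Maximum sum: 19

The maximum subarray is [13, 6] with sum 19. This subarray runs from index 0 to index 1.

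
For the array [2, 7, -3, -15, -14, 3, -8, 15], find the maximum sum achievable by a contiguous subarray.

Using Kadane's algorithm on [2, 7, -3, -15, -14, 3, -8, 15]:

Scanning through the array:
Position 1 (value 7): max_ending_here = 9, max_so_far = 9
Position 2 (value -3): max_ending_here = 6, max_so_far = 9
Position 3 (value -15): max_ending_here = -9, max_so_far = 9
Position 4 (value -14): max_ending_here = -14, max_so_far = 9
Position 5 (value 3): max_ending_here = 3, max_so_far = 9
Position 6 (value -8): max_ending_here = -5, max_so_far = 9
Position 7 (value 15): max_ending_here = 15, max_so_far = 15

Maximum subarray: [15]
Maximum sum: 15

The maximum subarray is [15] with sum 15. This subarray runs from index 7 to index 7.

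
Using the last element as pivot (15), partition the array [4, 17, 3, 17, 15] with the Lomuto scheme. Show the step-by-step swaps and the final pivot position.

Lomuto partition with pivot = 15:

Initial array: [4, 17, 3, 17, 15]

arr[0]=4 <= 15: swap with position 0, array becomes [4, 17, 3, 17, 15]
arr[1]=17 > 15: no swap
arr[2]=3 <= 15: swap with position 1, array becomes [4, 3, 17, 17, 15]
arr[3]=17 > 15: no swap

Place pivot at position 2: [4, 3, 15, 17, 17]
Pivot position: 2

After partitioning with pivot 15, the array becomes [4, 3, 15, 17, 17]. The pivot is placed at index 2. All elements to the left of the pivot are <= 15, and all elements to the right are > 15.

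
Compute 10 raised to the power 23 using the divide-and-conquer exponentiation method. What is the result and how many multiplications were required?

Computing 10^23 by squaring (build up from 10^1; each line after the first costs one multiplication):

10^1 = 10
10^2 = (10^1)^2 = 10^2 = 100
10^4 = (10^2)^2 = 100^2 = 10000
10^5 = 10 * 10^4 = 10 * 10000 = 100000
10^10 = (10^5)^2 = 100000^2 = 10000000000
10^11 = 10 * 10^10 = 10 * 10000000000 = 100000000000
10^22 = (10^11)^2 = 100000000000^2 = 10000000000000000000000
10^23 = 10 * 10^22 = 10 * 10000000000000000000000 = 100000000000000000000000

Result: 100000000000000000000000
Multiplications needed: 7 (7 lines after 10^1)

10^23 = 100000000000000000000000. Using exponentiation by squaring, this requires 7 multiplications. The key idea: if the exponent is even, square the half-power; if odd, multiply by the base once.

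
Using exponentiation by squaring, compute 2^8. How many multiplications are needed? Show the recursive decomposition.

Computing 2^8 by squaring (build up from 2^1; each line after the first costs one multiplication):

2^1 = 2
2^2 = (2^1)^2 = 2^2 = 4
2^4 = (2^2)^2 = 4^2 = 16
2^8 = (2^4)^2 = 16^2 = 256

Result: 256
Multiplications needed: 3 (3 lines after 2^1)

2^8 = 256. Using exponentiation by squaring, this requires 3 multiplications. The key idea: if the exponent is even, square the half-power; if odd, multiply by the base once.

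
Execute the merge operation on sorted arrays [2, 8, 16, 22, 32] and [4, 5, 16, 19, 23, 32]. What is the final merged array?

Merging process:

Compare 2 vs 4: take 2 from left. Merged: [2]
Compare 8 vs 4: take 4 from right. Merged: [2, 4]
Compare 8 vs 5: take 5 from right. Merged: [2, 4, 5]
Compare 8 vs 16: take 8 from left. Merged: [2, 4, 5, 8]
Compare 16 vs 16: take 16 from left. Merged: [2, 4, 5, 8, 16]
Compare 22 vs 16: take 16 from right. Merged: [2, 4, 5, 8, 16, 16]
Compare 22 vs 19: take 19 from right. Merged: [2, 4, 5, 8, 16, 16, 19]
Compare 22 vs 23: take 22 from left. Merged: [2, 4, 5, 8, 16, 16, 19, 22]
Compare 32 vs 23: take 23 from right. Merged: [2, 4, 5, 8, 16, 16, 19, 22, 23]
Compare 32 vs 32: take 32 from left. Merged: [2, 4, 5, 8, 16, 16, 19, 22, 23, 32]
Append remaining from right: [32]. Merged: [2, 4, 5, 8, 16, 16, 19, 22, 23, 32, 32]

Final merged array: [2, 4, 5, 8, 16, 16, 19, 22, 23, 32, 32]
Total comparisons: 10

The merged array is [2, 4, 5, 8, 16, 16, 19, 22, 23, 32, 32], requiring 10 comparisons. The merge step runs in O(n) time where n is the total number of elements.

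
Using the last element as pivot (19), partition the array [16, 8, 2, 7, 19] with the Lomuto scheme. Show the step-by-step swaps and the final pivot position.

Lomuto partition with pivot = 19:

Initial array: [16, 8, 2, 7, 19]

arr[0]=16 <= 19: swap with position 0, array becomes [16, 8, 2, 7, 19]
arr[1]=8 <= 19: swap with position 1, array becomes [16, 8, 2, 7, 19]
arr[2]=2 <= 19: swap with position 2, array becomes [16, 8, 2, 7, 19]
arr[3]=7 <= 19: swap with position 3, array becomes [16, 8, 2, 7, 19]

Place pivot at position 4: [16, 8, 2, 7, 19]
Pivot position: 4

After partitioning with pivot 19, the array becomes [16, 8, 2, 7, 19]. The pivot is placed at index 4. All elements to the left of the pivot are <= 19, and all elements to the right are > 19.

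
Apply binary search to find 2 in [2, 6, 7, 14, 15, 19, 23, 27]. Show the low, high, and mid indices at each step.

Binary search for 2 in [2, 6, 7, 14, 15, 19, 23, 27]:

lo=0, hi=7, mid=3, arr[mid]=14 -> 14 > 2, search left half
lo=0, hi=2, mid=1, arr[mid]=6 -> 6 > 2, search left half
lo=0, hi=0, mid=0, arr[mid]=2 -> Found target at index 0!

Binary search finds 2 at index 0 after 3 comparisons. The search repeatedly halves the search space by comparing with the middle element.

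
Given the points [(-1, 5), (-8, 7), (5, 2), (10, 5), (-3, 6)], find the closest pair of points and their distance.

Computing all pairwise distances among 5 points:

d((-1, 5), (-8, 7)) = 7.2801
d((-1, 5), (5, 2)) = 6.7082
d((-1, 5), (10, 5)) = 11.0
d((-1, 5), (-3, 6)) = 2.2361 <-- minimum
d((-8, 7), (5, 2)) = 13.9284
d((-8, 7), (10, 5)) = 18.1108
d((-8, 7), (-3, 6)) = 5.099
d((5, 2), (10, 5)) = 5.831
d((5, 2), (-3, 6)) = 8.9443
d((10, 5), (-3, 6)) = 13.0384

Closest pair: (-1, 5) and (-3, 6) with distance 2.2361

The closest pair is (-1, 5) and (-3, 6) with Euclidean distance 2.2361. For 5 points, brute-force pairwise comparison is shown above. For large n, the divide-and-conquer algorithm (sort by x, recurse on halves, check the dividing strip) achieves O(n log n).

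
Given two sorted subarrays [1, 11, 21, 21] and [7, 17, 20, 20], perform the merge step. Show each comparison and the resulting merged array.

Merging process:

Compare 1 vs 7: take 1 from left. Merged: [1]
Compare 11 vs 7: take 7 from right. Merged: [1, 7]
Compare 11 vs 17: take 11 from left. Merged: [1, 7, 11]
Compare 21 vs 17: take 17 from right. Merged: [1, 7, 11, 17]
Compare 21 vs 20: take 20 from right. Merged: [1, 7, 11, 17, 20]
Compare 21 vs 20: take 20 from right. Merged: [1, 7, 11, 17, 20, 20]
Append remaining from left: [21, 21]. Merged: [1, 7, 11, 17, 20, 20, 21, 21]

Final merged array: [1, 7, 11, 17, 20, 20, 21, 21]
Total comparisons: 6

The merged array is [1, 7, 11, 17, 20, 20, 21, 21], requiring 6 comparisons. The merge step runs in O(n) time where n is the total number of elements.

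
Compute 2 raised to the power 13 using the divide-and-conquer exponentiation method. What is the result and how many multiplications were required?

Computing 2^13 by squaring (build up from 2^1; each line after the first costs one multiplication):

2^1 = 2
2^2 = (2^1)^2 = 2^2 = 4
2^3 = 2 * 2^2 = 2 * 4 = 8
2^6 = (2^3)^2 = 8^2 = 64
2^12 = (2^6)^2 = 64^2 = 4096
2^13 = 2 * 2^12 = 2 * 4096 = 8192

Result: 8192
Multiplications needed: 5 (5 lines after 2^1)

2^13 = 8192. Using exponentiation by squaring, this requires 5 multiplications. The key idea: if the exponent is even, square the half-power; if odd, multiply by the base once.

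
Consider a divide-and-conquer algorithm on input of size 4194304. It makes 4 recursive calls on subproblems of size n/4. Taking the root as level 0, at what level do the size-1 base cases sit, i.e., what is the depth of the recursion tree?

For divide and conquer with division factor 4:

Problem sizes at each level:
Level 0: 4194304
Level 1: 1048576
Level 2: 262144
Level 3: 65536
Level 4: 16384
Level 5: 4096
Level 6: 1024
Level 7: 256
Level 8: 64
Level 9: 16
Level 10: 4
Level 11: 1

The root is level 0 and the size-1 base case is level 11 (the tree spans levels 0 through 11, i.e. 12 levels counting the root), so the depth is the number of divisions: log_4(4194304) = 11

The recursion tree depth is log_4(4194304) = 11. At each level, the problem size is divided by 4, so it takes 11 divisions to reduce to a base case of size 1. The algorithm makes 4 recursive calls at each level.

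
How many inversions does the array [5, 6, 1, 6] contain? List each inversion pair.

Finding inversions in [5, 6, 1, 6]:

(0, 2): arr[0]=5 > arr[2]=1
(1, 2): arr[1]=6 > arr[2]=1

Total inversions: 2

The array has 2 inversion(s): (0,2), (1,2). Each pair (i,j) satisfies i < j and arr[i] > arr[j].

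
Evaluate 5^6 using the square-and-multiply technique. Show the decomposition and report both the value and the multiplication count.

Computing 5^6 by squaring (build up from 5^1; each line after the first costs one multiplication):

5^1 = 5
5^2 = (5^1)^2 = 5^2 = 25
5^3 = 5 * 5^2 = 5 * 25 = 125
5^6 = (5^3)^2 = 125^2 = 15625

Result: 15625
Multiplications needed: 3 (3 lines after 5^1)

5^6 = 15625. Using exponentiation by squaring, this requires 3 multiplications. The key idea: if the exponent is even, square the half-power; if odd, multiply by the base once.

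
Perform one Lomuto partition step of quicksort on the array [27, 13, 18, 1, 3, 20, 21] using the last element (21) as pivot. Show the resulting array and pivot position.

Lomuto partition with pivot = 21:

Initial array: [27, 13, 18, 1, 3, 20, 21]

arr[0]=27 > 21: no swap
arr[1]=13 <= 21: swap with position 0, array becomes [13, 27, 18, 1, 3, 20, 21]
arr[2]=18 <= 21: swap with position 1, array becomes [13, 18, 27, 1, 3, 20, 21]
arr[3]=1 <= 21: swap with position 2, array becomes [13, 18, 1, 27, 3, 20, 21]
arr[4]=3 <= 21: swap with position 3, array becomes [13, 18, 1, 3, 27, 20, 21]
arr[5]=20 <= 21: swap with position 4, array becomes [13, 18, 1, 3, 20, 27, 21]

Place pivot at position 5: [13, 18, 1, 3, 20, 21, 27]
Pivot position: 5

After partitioning with pivot 21, the array becomes [13, 18, 1, 3, 20, 21, 27]. The pivot is placed at index 5. All elements to the left of the pivot are <= 21, and all elements to the right are > 21.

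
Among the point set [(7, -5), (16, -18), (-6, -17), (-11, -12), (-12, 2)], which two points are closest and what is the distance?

Computing all pairwise distances among 5 points:

d((7, -5), (16, -18)) = 15.8114
d((7, -5), (-6, -17)) = 17.6918
d((7, -5), (-11, -12)) = 19.3132
d((7, -5), (-12, 2)) = 20.2485
d((16, -18), (-6, -17)) = 22.0227
d((16, -18), (-11, -12)) = 27.6586
d((16, -18), (-12, 2)) = 34.4093
d((-6, -17), (-11, -12)) = 7.0711 <-- minimum
d((-6, -17), (-12, 2)) = 19.9249
d((-11, -12), (-12, 2)) = 14.0357

Closest pair: (-6, -17) and (-11, -12) with distance 7.0711

The closest pair is (-6, -17) and (-11, -12) with Euclidean distance 7.0711. For 5 points, brute-force pairwise comparison is shown above. For large n, the divide-and-conquer algorithm (sort by x, recurse on halves, check the dividing strip) achieves O(n log n).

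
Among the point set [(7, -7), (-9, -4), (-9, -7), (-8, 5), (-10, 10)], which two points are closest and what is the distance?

Computing all pairwise distances among 5 points:

d((7, -7), (-9, -4)) = 16.2788
d((7, -7), (-9, -7)) = 16.0
d((7, -7), (-8, 5)) = 19.2094
d((7, -7), (-10, 10)) = 24.0416
d((-9, -4), (-9, -7)) = 3.0 <-- minimum
d((-9, -4), (-8, 5)) = 9.0554
d((-9, -4), (-10, 10)) = 14.0357
d((-9, -7), (-8, 5)) = 12.0416
d((-9, -7), (-10, 10)) = 17.0294
d((-8, 5), (-10, 10)) = 5.3852

Closest pair: (-9, -4) and (-9, -7) with distance 3.0

The closest pair is (-9, -4) and (-9, -7) with Euclidean distance 3.0. For 5 points, brute-force pairwise comparison is shown above. For large n, the divide-and-conquer algorithm (sort by x, recurse on halves, check the dividing strip) achieves O(n log n).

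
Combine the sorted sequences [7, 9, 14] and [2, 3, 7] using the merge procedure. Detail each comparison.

Merging process:

Compare 7 vs 2: take 2 from right. Merged: [2]
Compare 7 vs 3: take 3 from right. Merged: [2, 3]
Compare 7 vs 7: take 7 from left. Merged: [2, 3, 7]
Compare 9 vs 7: take 7 from right. Merged: [2, 3, 7, 7]
Append remaining from left: [9, 14]. Merged: [2, 3, 7, 7, 9, 14]

Final merged array: [2, 3, 7, 7, 9, 14]
Total comparisons: 4

The merged array is [2, 3, 7, 7, 9, 14], requiring 4 comparisons. The merge step runs in O(n) time where n is the total number of elements.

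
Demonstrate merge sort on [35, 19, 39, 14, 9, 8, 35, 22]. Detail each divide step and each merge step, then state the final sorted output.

Merge sort trace:

Split: [35, 19, 39, 14, 9, 8, 35, 22] -> [35, 19, 39, 14] and [9, 8, 35, 22]
  Split: [35, 19, 39, 14] -> [35, 19] and [39, 14]
    Split: [35, 19] -> [35] and [19]
    Merge: [35] + [19] -> [19, 35]
    Split: [39, 14] -> [39] and [14]
    Merge: [39] + [14] -> [14, 39]
  Merge: [19, 35] + [14, 39] -> [14, 19, 35, 39]
  Split: [9, 8, 35, 22] -> [9, 8] and [35, 22]
    Split: [9, 8] -> [9] and [8]
    Merge: [9] + [8] -> [8, 9]
    Split: [35, 22] -> [35] and [22]
    Merge: [35] + [22] -> [22, 35]
  Merge: [8, 9] + [22, 35] -> [8, 9, 22, 35]
Merge: [14, 19, 35, 39] + [8, 9, 22, 35] -> [8, 9, 14, 19, 22, 35, 35, 39]

Final sorted array: [8, 9, 14, 19, 22, 35, 35, 39]

The merge sort proceeds by recursively splitting the array and merging sorted halves.
After all merges, the sorted array is [8, 9, 14, 19, 22, 35, 35, 39].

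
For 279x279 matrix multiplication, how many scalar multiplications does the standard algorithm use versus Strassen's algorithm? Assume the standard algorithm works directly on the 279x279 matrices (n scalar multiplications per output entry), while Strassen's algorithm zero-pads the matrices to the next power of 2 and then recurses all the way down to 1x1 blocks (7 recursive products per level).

Matrix multiplication for 279x279 matrices:

Strassen's algorithm requires power-of-2 dimensions. Pad 279x279 to 512x512 (next power of 2).

Standard algorithm: 279^3 = 21717639 multiplications
Strassen's algorithm: 7^(log2(512)) = 7^9 = 40353607 multiplications
Difference: 21717639 - 40353607 = -18635968 (Strassen uses MORE here due to padding overhead — for small or just-over-power-of-2 n, padding can outweigh the per-level savings)

Standard: 21717639 multiplications (279^3). Strassen: 40353607 multiplications (7^9, after padding to 512x512). Strassen reduces 8 recursive multiplications to 7 at each level.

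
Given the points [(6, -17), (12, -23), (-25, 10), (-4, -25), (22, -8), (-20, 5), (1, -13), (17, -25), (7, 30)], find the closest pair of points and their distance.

Computing all pairwise distances among 9 points:

d((6, -17), (12, -23)) = 8.4853
d((6, -17), (-25, 10)) = 41.1096
d((6, -17), (-4, -25)) = 12.8062
d((6, -17), (22, -8)) = 18.3576
d((6, -17), (-20, 5)) = 34.0588
d((6, -17), (1, -13)) = 6.4031
d((6, -17), (17, -25)) = 13.6015
d((6, -17), (7, 30)) = 47.0106
d((12, -23), (-25, 10)) = 49.5782
d((12, -23), (-4, -25)) = 16.1245
d((12, -23), (22, -8)) = 18.0278
d((12, -23), (-20, 5)) = 42.5206
d((12, -23), (1, -13)) = 14.8661
d((12, -23), (17, -25)) = 5.3852 <-- minimum
d((12, -23), (7, 30)) = 53.2353
d((-25, 10), (-4, -25)) = 40.8167
d((-25, 10), (22, -8)) = 50.3289
d((-25, 10), (-20, 5)) = 7.0711
d((-25, 10), (1, -13)) = 34.7131
d((-25, 10), (17, -25)) = 54.6717
d((-25, 10), (7, 30)) = 37.7359
d((-4, -25), (22, -8)) = 31.0644
d((-4, -25), (-20, 5)) = 34.0
d((-4, -25), (1, -13)) = 13.0
d((-4, -25), (17, -25)) = 21.0
d((-4, -25), (7, 30)) = 56.0892
d((22, -8), (-20, 5)) = 43.9659
d((22, -8), (1, -13)) = 21.587
d((22, -8), (17, -25)) = 17.72
d((22, -8), (7, 30)) = 40.8534
d((-20, 5), (1, -13)) = 27.6586
d((-20, 5), (17, -25)) = 47.634
d((-20, 5), (7, 30)) = 36.7967
d((1, -13), (17, -25)) = 20.0
d((1, -13), (7, 30)) = 43.4166
d((17, -25), (7, 30)) = 55.9017

Closest pair: (12, -23) and (17, -25) with distance 5.3852

The closest pair is (12, -23) and (17, -25) with Euclidean distance 5.3852. For 9 points, brute-force pairwise comparison is shown above. For large n, the divide-and-conquer algorithm (sort by x, recurse on halves, check the dividing strip) achieves O(n log n).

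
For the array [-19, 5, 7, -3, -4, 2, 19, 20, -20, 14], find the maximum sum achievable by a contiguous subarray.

Using Kadane's algorithm on [-19, 5, 7, -3, -4, 2, 19, 20, -20, 14]:

Scanning through the array:
Position 1 (value 5): max_ending_here = 5, max_so_far = 5
Position 2 (value 7): max_ending_here = 12, max_so_far = 12
Position 3 (value -3): max_ending_here = 9, max_so_far = 12
Position 4 (value -4): max_ending_here = 5, max_so_far = 12
Position 5 (value 2): max_ending_here = 7, max_so_far = 12
Position 6 (value 19): max_ending_here = 26, max_so_far = 26
Position 7 (value 20): max_ending_here = 46, max_so_far = 46
Position 8 (value -20): max_ending_here = 26, max_so_far = 46
Position 9 (value 14): max_ending_here = 40, max_so_far = 46

Maximum subarray: [5, 7, -3, -4, 2, 19, 20]
Maximum sum: 46

The maximum subarray is [5, 7, -3, -4, 2, 19, 20] with sum 46. This subarray runs from index 1 to index 7.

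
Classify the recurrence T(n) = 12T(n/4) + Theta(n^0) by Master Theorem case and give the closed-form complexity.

Master Theorem for T(n) = 12T(n/4) + O(n^0):

a = 12, b = 4, c = 0
log_b(a) = log_4(12) = 1.7925

Case 1: c = 0 < log_4(12) = 1.7925
T(n) = O(n^(log_4 12))

For T(n) = 12T(n/4) + O(n^0): log_4(12) = 1.7925. This is Case 1 of the Master Theorem (c < log_b(a), work dominated by leaves), giving O(n^(log_4 12)).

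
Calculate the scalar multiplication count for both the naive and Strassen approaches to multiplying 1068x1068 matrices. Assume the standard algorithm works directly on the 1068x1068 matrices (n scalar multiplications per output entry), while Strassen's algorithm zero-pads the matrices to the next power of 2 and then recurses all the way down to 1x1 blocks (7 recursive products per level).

Matrix multiplication for 1068x1068 matrices:

Strassen's algorithm requires power-of-2 dimensions. Pad 1068x1068 to 2048x2048 (next power of 2).

Standard algorithm: 1068^3 = 1218186432 multiplications
Strassen's algorithm: 7^(log2(2048)) = 7^11 = 1977326743 multiplications
Difference: 1218186432 - 1977326743 = -759140311 (Strassen uses MORE here due to padding overhead — for small or just-over-power-of-2 n, padding can outweigh the per-level savings)

Standard: 1218186432 multiplications (1068^3). Strassen: 1977326743 multiplications (7^11, after padding to 2048x2048). Strassen reduces 8 recursive multiplications to 7 at each level.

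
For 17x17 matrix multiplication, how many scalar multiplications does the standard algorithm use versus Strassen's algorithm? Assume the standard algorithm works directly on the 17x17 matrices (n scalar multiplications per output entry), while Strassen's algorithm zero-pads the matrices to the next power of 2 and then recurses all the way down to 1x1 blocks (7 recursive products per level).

Matrix multiplication for 17x17 matrices:

Strassen's algorithm requires power-of-2 dimensions. Pad 17x17 to 32x32 (next power of 2).

Standard algorithm: 17^3 = 4913 multiplications
Strassen's algorithm: 7^(log2(32)) = 7^5 = 16807 multiplications
Difference: 4913 - 16807 = -11894 (Strassen uses MORE here due to padding overhead — for small or just-over-power-of-2 n, padding can outweigh the per-level savings)

Standard: 4913 multiplications (17^3). Strassen: 16807 multiplications (7^5, after padding to 32x32). Strassen reduces 8 recursive multiplications to 7 at each level.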